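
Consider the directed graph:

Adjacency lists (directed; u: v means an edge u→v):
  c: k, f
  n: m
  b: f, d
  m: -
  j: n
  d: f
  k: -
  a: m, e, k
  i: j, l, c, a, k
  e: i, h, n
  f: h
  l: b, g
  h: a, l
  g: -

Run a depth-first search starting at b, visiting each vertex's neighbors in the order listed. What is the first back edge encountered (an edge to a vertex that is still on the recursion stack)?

l->b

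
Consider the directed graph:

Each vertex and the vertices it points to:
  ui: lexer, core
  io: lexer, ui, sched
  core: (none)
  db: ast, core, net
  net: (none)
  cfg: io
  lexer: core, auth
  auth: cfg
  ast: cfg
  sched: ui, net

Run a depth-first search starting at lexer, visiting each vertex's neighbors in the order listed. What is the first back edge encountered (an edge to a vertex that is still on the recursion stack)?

DFS from lexer (visiting each vertex's neighbors in the order listed); mark gray on enter, black on exit:
lexer gray
  core gray
  core black
  auth gray
    cfg gray
      io gray
        io→lexer: lexer is gray → back edge
First back edge: io → lexer.

io->lexer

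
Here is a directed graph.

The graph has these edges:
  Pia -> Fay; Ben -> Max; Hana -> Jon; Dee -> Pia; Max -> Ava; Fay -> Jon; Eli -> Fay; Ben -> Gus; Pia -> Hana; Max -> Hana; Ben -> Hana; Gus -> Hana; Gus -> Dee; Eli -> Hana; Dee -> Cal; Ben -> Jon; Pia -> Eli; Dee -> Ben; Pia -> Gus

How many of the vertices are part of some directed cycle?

4

A vertex is on a directed cycle iff it belongs to a strongly connected component of size ≥ 2 (or has a self-loop).
The vertices on cycles are {Ben, Dee, Gus, Pia} — 4 in total.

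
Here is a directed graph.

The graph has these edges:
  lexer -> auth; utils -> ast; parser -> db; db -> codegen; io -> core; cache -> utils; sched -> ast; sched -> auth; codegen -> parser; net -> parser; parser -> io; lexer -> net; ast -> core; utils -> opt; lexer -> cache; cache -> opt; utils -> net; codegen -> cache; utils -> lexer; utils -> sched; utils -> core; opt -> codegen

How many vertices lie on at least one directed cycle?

A vertex is on a directed cycle iff it belongs to a strongly connected component of size ≥ 2 (or has a self-loop).
The vertices on cycles are {db, net, opt, cache, lexer, utils, parser, codegen} — 8 in total.

8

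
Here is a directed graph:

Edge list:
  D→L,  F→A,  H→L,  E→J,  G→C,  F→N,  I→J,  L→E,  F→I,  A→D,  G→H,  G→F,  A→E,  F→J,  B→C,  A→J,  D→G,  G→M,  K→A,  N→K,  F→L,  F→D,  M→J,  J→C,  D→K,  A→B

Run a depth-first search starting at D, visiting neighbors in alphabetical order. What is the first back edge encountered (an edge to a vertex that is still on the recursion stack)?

A->D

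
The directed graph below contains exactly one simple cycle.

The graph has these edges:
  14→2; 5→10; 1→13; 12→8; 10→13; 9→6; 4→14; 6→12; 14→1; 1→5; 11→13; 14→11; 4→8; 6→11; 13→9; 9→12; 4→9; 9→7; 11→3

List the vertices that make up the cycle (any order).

DFS with gray/black marking from 9:
9 gray
  6 gray
    12 gray
      8 gray
      8 black
    12 black
    11 gray
      13 gray
        13→9: 9 is gray → back edge
Back edge closes the cycle 9 → 6 → 11 → 13 → 9; its vertices are {6, 9, 11, 13}.

6, 9, 11, 13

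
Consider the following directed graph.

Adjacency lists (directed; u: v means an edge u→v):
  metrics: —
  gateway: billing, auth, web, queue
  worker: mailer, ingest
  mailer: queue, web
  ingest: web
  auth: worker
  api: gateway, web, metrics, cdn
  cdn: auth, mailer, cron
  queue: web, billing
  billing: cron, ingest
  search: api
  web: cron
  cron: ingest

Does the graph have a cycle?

Yes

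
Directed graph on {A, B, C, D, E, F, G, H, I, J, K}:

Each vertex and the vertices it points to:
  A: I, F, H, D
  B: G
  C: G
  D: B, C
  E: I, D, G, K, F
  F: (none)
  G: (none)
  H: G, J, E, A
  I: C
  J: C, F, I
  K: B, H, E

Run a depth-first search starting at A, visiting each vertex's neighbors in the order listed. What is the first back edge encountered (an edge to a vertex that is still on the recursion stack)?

K->H

DFS from A (visiting each vertex's neighbors in the order listed); mark gray on enter, black on exit:
A gray
  I gray
    C gray
      G gray
      G black
    C black
  I black
  F gray
  F black
  H gray
    H→G: G black — skip
    J gray
      J→C: C black — skip
      J→F: F black — skip
      J→I: I black — skip
    J black
    E gray
      E→I: I black — skip
      D gray
        B gray
          B→G: G black — skip
        B black
        D→C: C black — skip
      D black
      E→G: G black — skip
      K gray
        K→B: B black — skip
        K→H: H is gray → back edge
First back edge: K → H.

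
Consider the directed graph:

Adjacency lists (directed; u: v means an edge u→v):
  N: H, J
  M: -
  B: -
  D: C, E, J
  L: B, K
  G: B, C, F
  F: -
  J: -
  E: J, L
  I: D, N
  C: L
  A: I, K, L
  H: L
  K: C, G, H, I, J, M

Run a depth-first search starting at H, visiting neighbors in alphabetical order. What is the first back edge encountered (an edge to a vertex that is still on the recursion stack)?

C→L

DFS from H (visiting neighbors in alphabetical order); mark gray on enter, black on exit:
H gray
  L gray
    B gray
    B black
    K gray
      C gray
        C→L: L is gray → back edge
First back edge: C → L.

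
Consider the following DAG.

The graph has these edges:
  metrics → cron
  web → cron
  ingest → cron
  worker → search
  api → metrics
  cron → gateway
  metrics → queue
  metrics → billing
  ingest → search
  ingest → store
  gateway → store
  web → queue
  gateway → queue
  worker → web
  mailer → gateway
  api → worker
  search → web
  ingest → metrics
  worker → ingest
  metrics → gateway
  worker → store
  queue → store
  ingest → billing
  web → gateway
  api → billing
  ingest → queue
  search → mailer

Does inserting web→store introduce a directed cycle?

No

Adding web→store creates a cycle iff store can already reach web.
Explore from store: no path reaches web. The graph stays acyclic.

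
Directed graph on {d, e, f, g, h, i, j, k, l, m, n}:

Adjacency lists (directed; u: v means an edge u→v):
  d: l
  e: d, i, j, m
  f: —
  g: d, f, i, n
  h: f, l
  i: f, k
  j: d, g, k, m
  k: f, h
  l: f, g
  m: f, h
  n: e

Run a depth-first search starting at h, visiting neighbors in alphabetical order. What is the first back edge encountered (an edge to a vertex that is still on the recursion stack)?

DFS from h (visiting neighbors in alphabetical order); mark gray on enter, black on exit:
h gray
  f gray
  f black
  l gray
    l→f: f black — skip
    g gray
      d gray
        d→l: l is gray → back edge
First back edge: d → l.

d->l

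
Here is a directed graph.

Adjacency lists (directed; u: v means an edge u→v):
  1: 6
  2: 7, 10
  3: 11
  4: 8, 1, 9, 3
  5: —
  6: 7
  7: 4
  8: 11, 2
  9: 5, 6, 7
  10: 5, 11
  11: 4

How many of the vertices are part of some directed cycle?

10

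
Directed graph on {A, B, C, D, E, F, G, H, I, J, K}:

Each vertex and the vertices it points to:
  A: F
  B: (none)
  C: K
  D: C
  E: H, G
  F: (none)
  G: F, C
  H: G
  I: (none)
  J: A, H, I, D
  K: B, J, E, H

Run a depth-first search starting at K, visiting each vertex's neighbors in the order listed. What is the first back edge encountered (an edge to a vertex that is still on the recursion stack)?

DFS from K (visiting each vertex's neighbors in the order listed); mark gray on enter, black on exit:
K gray
  B gray
  B black
  J gray
    A gray
      F gray
      F black
    A black
    H gray
      G gray
        G→F: F black — skip
        C gray
          C→K: K is gray → back edge
First back edge: C → K.

C->K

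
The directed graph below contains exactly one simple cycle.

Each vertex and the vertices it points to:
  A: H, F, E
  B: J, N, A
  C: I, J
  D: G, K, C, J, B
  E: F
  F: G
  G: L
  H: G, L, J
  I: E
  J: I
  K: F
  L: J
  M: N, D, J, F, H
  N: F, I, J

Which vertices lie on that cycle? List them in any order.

DFS with gray/black marking from E:
E gray
  F gray
    G gray
      L gray
        J gray
          I gray
            I→E: E is gray → back edge
Back edge closes the cycle E → F → G → L → J → I → E; its vertices are {E, F, G, I, J, L}.

E, F, G, I, J, L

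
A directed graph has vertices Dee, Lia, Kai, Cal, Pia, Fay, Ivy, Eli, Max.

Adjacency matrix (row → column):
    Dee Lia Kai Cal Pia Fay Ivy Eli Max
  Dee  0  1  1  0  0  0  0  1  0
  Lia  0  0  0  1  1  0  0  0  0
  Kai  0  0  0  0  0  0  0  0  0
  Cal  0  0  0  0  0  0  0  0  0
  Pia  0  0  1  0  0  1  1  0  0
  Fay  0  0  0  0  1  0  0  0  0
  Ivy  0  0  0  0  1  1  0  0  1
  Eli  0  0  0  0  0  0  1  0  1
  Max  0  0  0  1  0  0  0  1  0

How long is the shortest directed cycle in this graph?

For each vertex v, BFS finds the shortest path from v back to v.
The shortest such closed walk is Eli → Max → Eli, length 2.

2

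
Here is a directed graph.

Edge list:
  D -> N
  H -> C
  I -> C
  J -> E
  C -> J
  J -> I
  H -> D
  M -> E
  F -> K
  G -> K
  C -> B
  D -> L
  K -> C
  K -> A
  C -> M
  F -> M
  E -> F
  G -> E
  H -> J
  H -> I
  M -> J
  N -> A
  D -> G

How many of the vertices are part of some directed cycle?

7

A vertex is on a directed cycle iff it belongs to a strongly connected component of size ≥ 2 (or has a self-loop).
The vertices on cycles are {C, E, F, I, J, K, M} — 7 in total.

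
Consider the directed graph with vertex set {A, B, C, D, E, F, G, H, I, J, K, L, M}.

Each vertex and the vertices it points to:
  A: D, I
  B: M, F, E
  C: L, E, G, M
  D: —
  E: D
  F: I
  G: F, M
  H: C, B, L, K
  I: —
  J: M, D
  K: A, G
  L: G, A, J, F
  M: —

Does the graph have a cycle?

No

DFS with white/gray/black marking, starting from J:
J gray
  M gray
  M black
  D gray
  D black
J black
A gray
  A→D: D black — skip
  I gray
  I black
A black
B gray
  B→M: M black — skip
  F gray
    F→I: I black — skip
  F black
  E gray
    E→D: D black — skip
  E black
B black
C gray
  L gray
    G gray
      G→F: F black — skip
      G→M: M black — skip
    G black
    L→A: A black — skip
    L→J: J black — skip
    L→F: F black — skip
  L black
  C→E: E black — skip
  C→G: G black — skip
  C→M: M black — skip
C black
H gray
  H→C: C black — skip
  H→B: B black — skip
  H→L: L black — skip
  K gray
    K→A: A black — skip
    K→G: G black — skip
  K black
H black
Every edge goes to a white or black vertex — no back edge, so the graph is acyclic.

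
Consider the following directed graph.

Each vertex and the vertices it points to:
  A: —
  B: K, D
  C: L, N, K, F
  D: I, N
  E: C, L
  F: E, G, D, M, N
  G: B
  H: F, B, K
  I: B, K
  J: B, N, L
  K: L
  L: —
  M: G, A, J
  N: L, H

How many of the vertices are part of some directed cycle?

A vertex is on a directed cycle iff it belongs to a strongly connected component of size ≥ 2 (or has a self-loop).
The vertices on cycles are {B, C, D, E, F, G, H, I, J, M, N} — 11 in total.

11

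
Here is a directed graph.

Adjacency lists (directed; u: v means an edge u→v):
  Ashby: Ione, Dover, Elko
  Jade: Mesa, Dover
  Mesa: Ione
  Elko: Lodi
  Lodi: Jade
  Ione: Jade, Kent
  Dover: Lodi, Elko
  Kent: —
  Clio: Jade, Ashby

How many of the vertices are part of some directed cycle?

A vertex is on a directed cycle iff it belongs to a strongly connected component of size ≥ 2 (or has a self-loop).
The vertices on cycles are {Elko, Ione, Jade, Lodi, Mesa, Dover} — 6 in total.

6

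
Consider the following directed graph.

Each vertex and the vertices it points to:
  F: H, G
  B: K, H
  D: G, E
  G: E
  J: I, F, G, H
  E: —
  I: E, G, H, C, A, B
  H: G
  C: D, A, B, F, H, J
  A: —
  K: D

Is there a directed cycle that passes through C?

C is on a cycle iff C can reach itself via ≥1 edge.
C → J → I → C — yes.

Yes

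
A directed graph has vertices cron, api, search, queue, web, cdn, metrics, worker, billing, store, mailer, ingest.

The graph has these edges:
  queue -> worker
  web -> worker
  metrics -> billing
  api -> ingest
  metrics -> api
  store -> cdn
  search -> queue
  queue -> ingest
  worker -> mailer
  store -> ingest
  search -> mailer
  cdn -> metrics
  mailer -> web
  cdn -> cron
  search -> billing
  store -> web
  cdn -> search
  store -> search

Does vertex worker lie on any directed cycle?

Yes

worker is on a cycle iff worker can reach itself via ≥1 edge.
worker → mailer → web → worker — yes.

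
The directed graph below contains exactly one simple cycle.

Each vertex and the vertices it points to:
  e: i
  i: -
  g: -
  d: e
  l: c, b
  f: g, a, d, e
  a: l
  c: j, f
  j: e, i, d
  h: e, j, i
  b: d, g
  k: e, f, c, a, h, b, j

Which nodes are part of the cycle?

a, c, f, l

DFS with gray/black marking from a:
a gray
  l gray
    c gray
      j gray
        e gray
          i gray
          i black
        e black
        j→i: i black — skip
        d gray
          d→e: e black — skip
        d black
      j black
      f gray
        g gray
        g black
        f→a: a is gray → back edge
Back edge closes the cycle a → l → c → f → a; its vertices are {a, c, f, l}.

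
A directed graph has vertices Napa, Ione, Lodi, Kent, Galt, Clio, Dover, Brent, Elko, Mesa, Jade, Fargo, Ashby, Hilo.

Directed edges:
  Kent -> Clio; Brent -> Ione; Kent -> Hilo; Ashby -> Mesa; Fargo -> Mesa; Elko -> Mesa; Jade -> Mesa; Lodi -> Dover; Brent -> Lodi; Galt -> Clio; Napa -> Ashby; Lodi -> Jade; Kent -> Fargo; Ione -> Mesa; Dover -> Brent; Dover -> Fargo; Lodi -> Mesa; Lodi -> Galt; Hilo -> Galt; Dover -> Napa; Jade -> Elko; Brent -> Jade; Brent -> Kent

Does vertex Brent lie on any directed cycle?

Brent is on a cycle iff Brent can reach itself via ≥1 edge.
Brent → Lodi → Dover → Brent — yes.

Yes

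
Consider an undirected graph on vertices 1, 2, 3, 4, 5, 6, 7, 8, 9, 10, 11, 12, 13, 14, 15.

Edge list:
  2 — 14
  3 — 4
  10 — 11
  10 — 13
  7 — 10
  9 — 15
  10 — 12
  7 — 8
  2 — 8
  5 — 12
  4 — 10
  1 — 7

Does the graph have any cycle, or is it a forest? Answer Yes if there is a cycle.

No

DFS, tracking each vertex's parent; an edge to a visited non-parent vertex closes a cycle.
Start from 7:
visit 7 (parent –)
  visit 10 (parent 7)
    visit 11 (parent 10)
      11–10: parent, skip
    visit 12 (parent 10)
      visit 5 (parent 12)
        5–12: parent, skip
      12–10: parent, skip
    visit 4 (parent 10)
      4–10: parent, skip
      visit 3 (parent 4)
        3–4: parent, skip
    10–7: parent, skip
    visit 13 (parent 10)
      13–10: parent, skip
  visit 8 (parent 7)
    visit 2 (parent 8)
      visit 14 (parent 2)
        14–2: parent, skip
      2–8: parent, skip
    8–7: parent, skip
  visit 1 (parent 7)
    1–7: parent, skip
visit 6 (parent –)
visit 9 (parent –)
  visit 15 (parent 9)
    15–9: parent, skip
No non-parent visited neighbor found — the graph is a forest.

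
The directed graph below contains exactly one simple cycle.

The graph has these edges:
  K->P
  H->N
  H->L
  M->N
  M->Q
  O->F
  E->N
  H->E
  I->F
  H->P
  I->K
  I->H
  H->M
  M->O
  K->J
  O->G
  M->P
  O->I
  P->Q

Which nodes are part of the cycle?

DFS with gray/black marking from M:
M gray
  P gray
    Q gray
    Q black
  P black
  O gray
    G gray
    G black
    I gray
      K gray
        J gray
        J black
        K→P: P black — skip
      K black
      H gray
        L gray
        L black
        H→M: M is gray → back edge
Back edge closes the cycle M → O → I → H → M; its vertices are {H, I, M, O}.

H, I, M, O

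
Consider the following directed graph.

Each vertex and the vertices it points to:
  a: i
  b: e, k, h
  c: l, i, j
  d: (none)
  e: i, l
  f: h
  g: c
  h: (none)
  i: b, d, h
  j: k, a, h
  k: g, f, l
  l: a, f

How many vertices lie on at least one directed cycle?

A vertex is on a directed cycle iff it belongs to a strongly connected component of size ≥ 2 (or has a self-loop).
The vertices on cycles are {a, b, c, e, g, i, j, k, l} — 9 in total.

9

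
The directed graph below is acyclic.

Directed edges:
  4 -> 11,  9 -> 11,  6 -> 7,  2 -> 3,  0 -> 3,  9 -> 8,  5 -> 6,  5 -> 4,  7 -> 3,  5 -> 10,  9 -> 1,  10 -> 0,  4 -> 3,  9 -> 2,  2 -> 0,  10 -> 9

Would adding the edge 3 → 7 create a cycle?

Yes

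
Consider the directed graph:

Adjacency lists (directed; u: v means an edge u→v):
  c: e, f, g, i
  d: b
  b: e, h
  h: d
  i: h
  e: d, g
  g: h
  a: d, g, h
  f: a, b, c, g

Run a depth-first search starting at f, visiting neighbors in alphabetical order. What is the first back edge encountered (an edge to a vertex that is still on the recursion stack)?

DFS from f (visiting neighbors in alphabetical order); mark gray on enter, black on exit:
f gray
  a gray
    d gray
      b gray
        e gray
          e→d: d is gray → back edge
First back edge: e → d.

e->d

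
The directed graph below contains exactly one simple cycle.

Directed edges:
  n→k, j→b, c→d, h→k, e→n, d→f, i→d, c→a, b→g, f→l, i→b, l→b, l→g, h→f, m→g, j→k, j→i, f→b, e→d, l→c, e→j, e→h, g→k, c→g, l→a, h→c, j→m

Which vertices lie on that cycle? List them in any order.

c, d, f, l

DFS with gray/black marking from d:
d gray
  f gray
    b gray
      g gray
        k gray
        k black
      g black
    b black
    l gray
      l→g: g black — skip
      l→b: b black — skip
      c gray
        c→d: d is gray → back edge
Back edge closes the cycle d → f → l → c → d; its vertices are {c, d, f, l}.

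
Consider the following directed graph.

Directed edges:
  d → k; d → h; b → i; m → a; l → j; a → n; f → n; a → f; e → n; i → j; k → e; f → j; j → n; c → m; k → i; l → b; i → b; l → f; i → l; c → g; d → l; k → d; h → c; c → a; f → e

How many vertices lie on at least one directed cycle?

5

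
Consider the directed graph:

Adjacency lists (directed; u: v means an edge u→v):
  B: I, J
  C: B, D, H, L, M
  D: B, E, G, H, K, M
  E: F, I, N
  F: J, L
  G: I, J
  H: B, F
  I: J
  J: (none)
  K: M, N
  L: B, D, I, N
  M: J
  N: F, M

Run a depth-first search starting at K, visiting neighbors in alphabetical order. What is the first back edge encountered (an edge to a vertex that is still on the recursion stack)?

DFS from K (visiting neighbors in alphabetical order); mark gray on enter, black on exit:
K gray
  M gray
    J gray
    J black
  M black
  N gray
    F gray
      F→J: J black — skip
      L gray
        B gray
          I gray
            I→J: J black — skip
          I black
          B→J: J black — skip
        B black
        D gray
          D→B: B black — skip
          E gray
            E→F: F is gray → back edge
First back edge: E → F.

E→F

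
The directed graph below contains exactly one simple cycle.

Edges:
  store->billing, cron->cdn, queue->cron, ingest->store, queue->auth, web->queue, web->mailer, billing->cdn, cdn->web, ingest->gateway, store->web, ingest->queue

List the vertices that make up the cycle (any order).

DFS with gray/black marking from web:
web gray
  queue gray
    cron gray
      cdn gray
        cdn→web: web is gray → back edge
Back edge closes the cycle web → queue → cron → cdn → web; its vertices are {cdn, web, cron, queue}.

cdn, web, cron, queue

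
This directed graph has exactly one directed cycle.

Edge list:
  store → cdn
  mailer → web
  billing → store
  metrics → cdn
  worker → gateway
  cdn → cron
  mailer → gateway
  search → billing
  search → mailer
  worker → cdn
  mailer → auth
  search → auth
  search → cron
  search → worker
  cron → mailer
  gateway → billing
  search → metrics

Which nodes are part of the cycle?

cdn, cron, store, mailer, billing, gateway

DFS with gray/black marking from cron:
cron gray
  mailer gray
    auth gray
    auth black
    web gray
    web black
    gateway gray
      billing gray
        store gray
          cdn gray
            cdn→cron: cron is gray → back edge
Back edge closes the cycle cron → mailer → gateway → billing → store → cdn → cron; its vertices are {cdn, cron, store, mailer, billing, gateway}.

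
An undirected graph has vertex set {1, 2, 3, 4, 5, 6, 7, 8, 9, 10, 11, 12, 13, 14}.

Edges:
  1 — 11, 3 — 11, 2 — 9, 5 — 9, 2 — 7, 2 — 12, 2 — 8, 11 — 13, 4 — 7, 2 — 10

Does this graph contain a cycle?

DFS, tracking each vertex's parent; an edge to a visited non-parent vertex closes a cycle.
Start from 10:
visit 10 (parent –)
  visit 2 (parent 10)
    2–10: parent, skip
    visit 12 (parent 2)
      12–2: parent, skip
    visit 8 (parent 2)
      8–2: parent, skip
    visit 7 (parent 2)
      visit 4 (parent 7)
        4–7: parent, skip
      7–2: parent, skip
    visit 9 (parent 2)
      visit 5 (parent 9)
        5–9: parent, skip
      9–2: parent, skip
visit 1 (parent –)
  visit 11 (parent 1)
    visit 3 (parent 11)
      3–11: parent, skip
    11–1: parent, skip
    visit 13 (parent 11)
      13–11: parent, skip
visit 6 (parent –)
visit 14 (parent –)
No non-parent visited neighbor found — the graph is a forest.

No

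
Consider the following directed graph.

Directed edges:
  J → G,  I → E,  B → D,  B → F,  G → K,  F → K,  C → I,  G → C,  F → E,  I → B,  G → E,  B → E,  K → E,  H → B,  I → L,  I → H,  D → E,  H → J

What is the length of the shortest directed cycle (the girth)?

5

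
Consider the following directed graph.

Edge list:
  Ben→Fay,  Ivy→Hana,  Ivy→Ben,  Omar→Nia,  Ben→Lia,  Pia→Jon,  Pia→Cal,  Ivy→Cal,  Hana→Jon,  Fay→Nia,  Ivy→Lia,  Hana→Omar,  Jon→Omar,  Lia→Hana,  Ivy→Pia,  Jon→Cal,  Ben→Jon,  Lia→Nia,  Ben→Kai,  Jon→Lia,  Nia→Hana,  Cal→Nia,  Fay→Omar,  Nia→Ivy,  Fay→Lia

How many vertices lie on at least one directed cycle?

A vertex is on a directed cycle iff it belongs to a strongly connected component of size ≥ 2 (or has a self-loop).
The vertices on cycles are {Ben, Cal, Fay, Ivy, Jon, Lia, Nia, Pia, Hana, Omar} — 10 in total.

10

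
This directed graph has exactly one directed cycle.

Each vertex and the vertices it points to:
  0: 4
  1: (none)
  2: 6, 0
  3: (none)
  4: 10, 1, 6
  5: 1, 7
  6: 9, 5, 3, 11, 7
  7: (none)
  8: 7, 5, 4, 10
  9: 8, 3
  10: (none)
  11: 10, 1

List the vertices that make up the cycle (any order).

DFS with gray/black marking from 6:
6 gray
  9 gray
    8 gray
      7 gray
      7 black
      5 gray
        1 gray
        1 black
        5→7: 7 black — skip
      5 black
      4 gray
        10 gray
        10 black
        4→1: 1 black — skip
        4→6: 6 is gray → back edge
Back edge closes the cycle 6 → 9 → 8 → 4 → 6; its vertices are {4, 6, 8, 9}.

4, 6, 8, 9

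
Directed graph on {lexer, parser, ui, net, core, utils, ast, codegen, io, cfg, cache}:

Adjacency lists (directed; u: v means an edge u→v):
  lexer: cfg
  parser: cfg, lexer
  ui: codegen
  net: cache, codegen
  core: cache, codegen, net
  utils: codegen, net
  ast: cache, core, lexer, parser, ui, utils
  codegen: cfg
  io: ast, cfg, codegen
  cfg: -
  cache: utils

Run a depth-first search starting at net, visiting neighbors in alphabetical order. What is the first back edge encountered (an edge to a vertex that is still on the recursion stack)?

utils→net

DFS from net (visiting neighbors in alphabetical order); mark gray on enter, black on exit:
net gray
  cache gray
    utils gray
      codegen gray
        cfg gray
        cfg black
      codegen black
      utils→net: net is gray → back edge
First back edge: utils → net.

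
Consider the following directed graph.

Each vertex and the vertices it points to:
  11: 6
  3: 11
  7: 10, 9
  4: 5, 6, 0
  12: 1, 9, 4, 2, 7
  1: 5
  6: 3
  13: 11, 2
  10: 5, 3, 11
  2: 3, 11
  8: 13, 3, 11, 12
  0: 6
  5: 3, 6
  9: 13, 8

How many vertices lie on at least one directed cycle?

A vertex is on a directed cycle iff it belongs to a strongly connected component of size ≥ 2 (or has a self-loop).
The vertices on cycles are {3, 6, 7, 8, 9, 11, 12} — 7 in total.

7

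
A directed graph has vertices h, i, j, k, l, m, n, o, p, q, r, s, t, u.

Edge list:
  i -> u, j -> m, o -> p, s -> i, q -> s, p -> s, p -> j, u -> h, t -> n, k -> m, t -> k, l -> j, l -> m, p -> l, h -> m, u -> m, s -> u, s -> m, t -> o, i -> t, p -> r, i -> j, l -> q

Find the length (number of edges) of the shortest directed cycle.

5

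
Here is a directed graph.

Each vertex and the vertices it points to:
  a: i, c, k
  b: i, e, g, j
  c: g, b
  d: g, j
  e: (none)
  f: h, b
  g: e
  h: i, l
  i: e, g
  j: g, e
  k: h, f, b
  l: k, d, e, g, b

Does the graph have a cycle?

DFS with white/gray/black marking, starting from h:
h gray
  i gray
    e gray
    e black
    g gray
      g→e: e black — skip
    g black
  i black
  l gray
    k gray
      k→h: h is gray → back edge
Back edge found, so a cycle exists: h → l → k → h.

Yes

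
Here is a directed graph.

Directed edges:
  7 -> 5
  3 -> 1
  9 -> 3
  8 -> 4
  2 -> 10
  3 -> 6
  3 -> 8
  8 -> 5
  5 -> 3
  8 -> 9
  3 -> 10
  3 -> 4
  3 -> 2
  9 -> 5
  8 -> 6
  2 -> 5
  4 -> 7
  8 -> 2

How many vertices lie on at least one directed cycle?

A vertex is on a directed cycle iff it belongs to a strongly connected component of size ≥ 2 (or has a self-loop).
The vertices on cycles are {2, 3, 4, 5, 7, 8, 9} — 7 in total.

7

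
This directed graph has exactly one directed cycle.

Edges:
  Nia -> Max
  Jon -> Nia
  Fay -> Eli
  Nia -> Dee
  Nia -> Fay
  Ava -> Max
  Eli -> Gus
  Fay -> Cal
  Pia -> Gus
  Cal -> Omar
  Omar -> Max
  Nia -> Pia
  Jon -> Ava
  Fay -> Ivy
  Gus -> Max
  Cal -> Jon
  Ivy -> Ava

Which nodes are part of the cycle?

Cal, Fay, Jon, Nia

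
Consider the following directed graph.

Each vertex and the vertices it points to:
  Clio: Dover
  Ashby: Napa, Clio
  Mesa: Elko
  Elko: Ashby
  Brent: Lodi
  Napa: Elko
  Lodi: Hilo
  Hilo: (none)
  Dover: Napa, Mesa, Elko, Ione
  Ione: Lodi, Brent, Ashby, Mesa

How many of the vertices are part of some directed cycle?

A vertex is on a directed cycle iff it belongs to a strongly connected component of size ≥ 2 (or has a self-loop).
The vertices on cycles are {Clio, Elko, Ione, Mesa, Napa, Ashby, Dover} — 7 in total.

7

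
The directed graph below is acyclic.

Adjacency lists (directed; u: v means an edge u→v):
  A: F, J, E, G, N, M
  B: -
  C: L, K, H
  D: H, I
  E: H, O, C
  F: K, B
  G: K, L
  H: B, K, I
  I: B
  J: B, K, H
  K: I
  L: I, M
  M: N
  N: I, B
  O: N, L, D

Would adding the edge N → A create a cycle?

Yes

Adding N→A creates a cycle iff A can already reach N.
Path from A: A → N.
So A → … → N → A is a cycle.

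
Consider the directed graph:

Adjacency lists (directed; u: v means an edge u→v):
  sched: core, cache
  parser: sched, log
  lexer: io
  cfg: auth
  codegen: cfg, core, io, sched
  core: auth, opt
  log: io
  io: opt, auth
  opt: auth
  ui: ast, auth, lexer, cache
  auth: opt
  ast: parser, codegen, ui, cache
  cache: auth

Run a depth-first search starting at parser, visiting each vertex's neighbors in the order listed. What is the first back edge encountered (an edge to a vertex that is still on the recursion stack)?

opt→auth

DFS from parser (visiting each vertex's neighbors in the order listed); mark gray on enter, black on exit:
parser gray
  sched gray
    core gray
      auth gray
        opt gray
          opt→auth: auth is gray → back edge
First back edge: opt → auth.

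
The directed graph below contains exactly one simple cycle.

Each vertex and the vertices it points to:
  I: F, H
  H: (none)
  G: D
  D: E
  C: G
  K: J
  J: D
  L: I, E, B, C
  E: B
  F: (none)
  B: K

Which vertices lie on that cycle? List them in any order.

B, D, E, J, K

DFS with gray/black marking from B:
B gray
  K gray
    J gray
      D gray
        E gray
          E→B: B is gray → back edge
Back edge closes the cycle B → K → J → D → E → B; its vertices are {B, D, E, J, K}.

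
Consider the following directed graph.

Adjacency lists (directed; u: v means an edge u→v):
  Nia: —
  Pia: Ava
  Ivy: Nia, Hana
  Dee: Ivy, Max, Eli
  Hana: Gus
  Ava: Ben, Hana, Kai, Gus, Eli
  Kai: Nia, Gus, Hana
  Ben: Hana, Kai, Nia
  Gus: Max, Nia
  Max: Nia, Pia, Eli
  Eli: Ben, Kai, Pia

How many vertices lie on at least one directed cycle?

8

A vertex is on a directed cycle iff it belongs to a strongly connected component of size ≥ 2 (or has a self-loop).
The vertices on cycles are {Ava, Ben, Eli, Gus, Kai, Max, Pia, Hana} — 8 in total.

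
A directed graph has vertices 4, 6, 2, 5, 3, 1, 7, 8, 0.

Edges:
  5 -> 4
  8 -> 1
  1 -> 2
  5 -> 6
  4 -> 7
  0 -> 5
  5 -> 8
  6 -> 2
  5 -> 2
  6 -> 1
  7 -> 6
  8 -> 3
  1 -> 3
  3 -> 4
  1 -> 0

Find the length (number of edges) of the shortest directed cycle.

4

For each vertex v, BFS finds the shortest path from v back to v.
The shortest such closed walk is 8 → 1 → 0 → 5 → 8, length 4.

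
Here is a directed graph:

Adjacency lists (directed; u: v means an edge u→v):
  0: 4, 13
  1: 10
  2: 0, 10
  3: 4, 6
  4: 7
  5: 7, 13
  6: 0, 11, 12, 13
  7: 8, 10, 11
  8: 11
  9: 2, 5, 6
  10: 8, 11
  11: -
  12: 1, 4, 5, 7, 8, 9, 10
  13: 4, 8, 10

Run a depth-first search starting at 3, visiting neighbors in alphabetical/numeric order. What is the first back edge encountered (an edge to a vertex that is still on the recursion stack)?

9->6

DFS from 3 (visiting neighbors in alphabetical/numeric order); mark gray on enter, black on exit:
3 gray
  4 gray
    7 gray
      8 gray
        11 gray
        11 black
      8 black
      10 gray
        10→8: 8 black — skip
        10→11: 11 black — skip
      10 black
      7→11: 11 black — skip
    7 black
  4 black
  6 gray
    0 gray
      0→4: 4 black — skip
      13 gray
        13→4: 4 black — skip
        13→8: 8 black — skip
        13→10: 10 black — skip
      13 black
    0 black
    6→11: 11 black — skip
    12 gray
      1 gray
        1→10: 10 black — skip
      1 black
      12→4: 4 black — skip
      5 gray
        5→7: 7 black — skip
        5→13: 13 black — skip
      5 black
      12→7: 7 black — skip
      12→8: 8 black — skip
      9 gray
        2 gray
          2→0: 0 black — skip
          2→10: 10 black — skip
        2 black
        9→5: 5 black — skip
        9→6: 6 is gray → back edge
First back edge: 9 → 6.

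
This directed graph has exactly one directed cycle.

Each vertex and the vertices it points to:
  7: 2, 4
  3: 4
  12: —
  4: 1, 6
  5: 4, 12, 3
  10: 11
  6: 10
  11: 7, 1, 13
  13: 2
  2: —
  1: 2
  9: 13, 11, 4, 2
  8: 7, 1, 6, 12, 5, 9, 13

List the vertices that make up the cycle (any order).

DFS with gray/black marking from 6:
6 gray
  10 gray
    11 gray
      7 gray
        2 gray
        2 black
        4 gray
          1 gray
            1→2: 2 black — skip
          1 black
          4→6: 6 is gray → back edge
Back edge closes the cycle 6 → 10 → 11 → 7 → 4 → 6; its vertices are {4, 6, 7, 10, 11}.

4, 6, 7, 10, 11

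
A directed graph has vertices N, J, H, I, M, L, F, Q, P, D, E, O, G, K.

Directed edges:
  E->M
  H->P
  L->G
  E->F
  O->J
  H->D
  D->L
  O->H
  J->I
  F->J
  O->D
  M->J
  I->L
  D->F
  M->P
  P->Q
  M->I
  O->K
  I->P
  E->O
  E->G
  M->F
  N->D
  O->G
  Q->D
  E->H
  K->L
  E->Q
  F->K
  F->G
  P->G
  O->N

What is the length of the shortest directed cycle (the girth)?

6

For each vertex v, BFS finds the shortest path from v back to v.
The shortest such closed walk is Q → D → F → J → I → P → Q, length 6.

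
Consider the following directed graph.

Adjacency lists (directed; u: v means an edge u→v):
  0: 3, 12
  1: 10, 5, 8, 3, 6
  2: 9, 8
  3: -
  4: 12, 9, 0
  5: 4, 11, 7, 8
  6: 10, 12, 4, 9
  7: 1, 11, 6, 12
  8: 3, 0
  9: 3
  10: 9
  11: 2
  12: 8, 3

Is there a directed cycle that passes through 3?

No

3 lies on a cycle iff there is a path from 3 back to itself.
Exploring from 3, it never reaches itself; equivalently, its strongly connected component is a singleton.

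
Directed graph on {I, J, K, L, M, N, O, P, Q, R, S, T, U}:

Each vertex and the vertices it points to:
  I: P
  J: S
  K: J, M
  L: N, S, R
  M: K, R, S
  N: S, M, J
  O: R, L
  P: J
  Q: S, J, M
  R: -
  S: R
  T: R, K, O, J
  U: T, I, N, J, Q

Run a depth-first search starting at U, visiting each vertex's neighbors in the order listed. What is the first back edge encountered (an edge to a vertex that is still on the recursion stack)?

M→K

DFS from U (visiting each vertex's neighbors in the order listed); mark gray on enter, black on exit:
U gray
  T gray
    R gray
    R black
    K gray
      J gray
        S gray
          S→R: R black — skip
        S black
      J black
      M gray
        M→K: K is gray → back edge
First back edge: M → K.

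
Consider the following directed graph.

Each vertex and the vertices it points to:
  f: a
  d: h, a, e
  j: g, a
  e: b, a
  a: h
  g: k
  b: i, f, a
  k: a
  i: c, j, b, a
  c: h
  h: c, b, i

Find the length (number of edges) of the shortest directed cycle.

For each vertex v, BFS finds the shortest path from v back to v.
The shortest such closed walk is h → c → h, length 2.

2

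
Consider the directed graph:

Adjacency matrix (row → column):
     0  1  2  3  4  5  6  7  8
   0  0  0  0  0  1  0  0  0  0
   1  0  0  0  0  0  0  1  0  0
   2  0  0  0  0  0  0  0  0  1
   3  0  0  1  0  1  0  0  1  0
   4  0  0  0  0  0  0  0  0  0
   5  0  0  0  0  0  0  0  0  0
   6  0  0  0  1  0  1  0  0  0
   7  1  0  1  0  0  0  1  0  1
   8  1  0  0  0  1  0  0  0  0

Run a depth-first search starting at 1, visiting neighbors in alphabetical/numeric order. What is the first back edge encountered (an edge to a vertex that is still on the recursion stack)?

7->6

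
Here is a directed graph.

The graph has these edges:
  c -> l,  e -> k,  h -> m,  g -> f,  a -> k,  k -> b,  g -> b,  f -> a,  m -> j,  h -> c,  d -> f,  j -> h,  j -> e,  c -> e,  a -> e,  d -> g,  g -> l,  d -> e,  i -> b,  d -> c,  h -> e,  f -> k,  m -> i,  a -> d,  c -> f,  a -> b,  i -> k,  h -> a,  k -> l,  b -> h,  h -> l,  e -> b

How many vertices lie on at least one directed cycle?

A vertex is on a directed cycle iff it belongs to a strongly connected component of size ≥ 2 (or has a self-loop).
The vertices on cycles are {a, b, c, d, e, f, g, h, i, j, k, m} — 12 in total.

12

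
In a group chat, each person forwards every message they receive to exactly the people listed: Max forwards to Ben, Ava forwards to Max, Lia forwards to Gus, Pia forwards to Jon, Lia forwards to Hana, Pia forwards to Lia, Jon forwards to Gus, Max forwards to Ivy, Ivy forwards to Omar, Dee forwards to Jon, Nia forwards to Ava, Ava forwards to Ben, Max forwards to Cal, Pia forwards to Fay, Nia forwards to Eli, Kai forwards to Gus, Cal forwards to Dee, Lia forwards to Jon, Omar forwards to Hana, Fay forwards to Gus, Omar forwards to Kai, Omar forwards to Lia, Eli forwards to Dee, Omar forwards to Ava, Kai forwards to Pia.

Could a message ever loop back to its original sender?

DFS with white/gray/black marking, starting from Fay:
Fay gray
  Gus gray
  Gus black
Fay black
Omar gray
  Lia gray
    Lia→Gus: Gus black — skip
    Hana gray
    Hana black
    Jon gray
      Jon→Gus: Gus black — skip
    Jon black
  Lia black
  Ava gray
    Ben gray
    Ben black
    Max gray
      Max→Ben: Ben black — skip
      Cal gray
        Dee gray
          Dee→Jon: Jon black — skip
        Dee black
      Cal black
      Ivy gray
        Ivy→Omar: Omar is gray → back edge
Back edge found, so a cycle exists: Omar → Ava → Max → Ivy → Omar.

Yes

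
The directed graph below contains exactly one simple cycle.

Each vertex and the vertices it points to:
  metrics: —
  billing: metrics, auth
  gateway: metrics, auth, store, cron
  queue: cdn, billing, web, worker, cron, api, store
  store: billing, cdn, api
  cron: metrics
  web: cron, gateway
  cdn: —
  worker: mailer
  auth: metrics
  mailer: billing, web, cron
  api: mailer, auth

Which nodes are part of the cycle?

api, web, store, mailer, gateway

DFS with gray/black marking from store:
store gray
  billing gray
    metrics gray
    metrics black
    auth gray
      auth→metrics: metrics black — skip
    auth black
  billing black
  cdn gray
  cdn black
  api gray
    mailer gray
      mailer→billing: billing black — skip
      web gray
        cron gray
          cron→metrics: metrics black — skip
        cron black
        gateway gray
          gateway→metrics: metrics black — skip
          gateway→auth: auth black — skip
          gateway→store: store is gray → back edge
Back edge closes the cycle store → api → mailer → web → gateway → store; its vertices are {api, web, store, mailer, gateway}.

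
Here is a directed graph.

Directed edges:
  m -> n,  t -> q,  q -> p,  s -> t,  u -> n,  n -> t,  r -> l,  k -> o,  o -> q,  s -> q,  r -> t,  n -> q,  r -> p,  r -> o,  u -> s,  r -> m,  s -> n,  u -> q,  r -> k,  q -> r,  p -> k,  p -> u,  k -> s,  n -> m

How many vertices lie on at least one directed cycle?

A vertex is on a directed cycle iff it belongs to a strongly connected component of size ≥ 2 (or has a self-loop).
The vertices on cycles are {k, m, n, o, p, q, r, s, t, u} — 10 in total.

10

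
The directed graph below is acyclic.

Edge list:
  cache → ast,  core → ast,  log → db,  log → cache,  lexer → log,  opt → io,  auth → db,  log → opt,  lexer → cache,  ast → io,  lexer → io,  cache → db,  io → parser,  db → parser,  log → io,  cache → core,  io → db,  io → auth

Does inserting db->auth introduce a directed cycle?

Adding db→auth creates a cycle iff auth can already reach db.
Path from auth: auth → db.
So auth → … → db → auth is a cycle.

Yes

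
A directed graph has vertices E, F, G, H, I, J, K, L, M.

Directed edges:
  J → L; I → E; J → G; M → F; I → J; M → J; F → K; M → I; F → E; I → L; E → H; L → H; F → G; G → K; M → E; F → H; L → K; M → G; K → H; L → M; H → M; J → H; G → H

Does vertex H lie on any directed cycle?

Yes

H is on a cycle iff H can reach itself via ≥1 edge.
H → M → J → H — yes.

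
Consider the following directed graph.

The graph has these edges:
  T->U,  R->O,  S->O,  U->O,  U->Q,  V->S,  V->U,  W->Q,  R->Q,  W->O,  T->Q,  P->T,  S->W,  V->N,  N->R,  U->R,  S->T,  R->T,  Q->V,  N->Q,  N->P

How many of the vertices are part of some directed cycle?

A vertex is on a directed cycle iff it belongs to a strongly connected component of size ≥ 2 (or has a self-loop).
The vertices on cycles are {N, P, Q, R, S, T, U, V, W} — 9 in total.

9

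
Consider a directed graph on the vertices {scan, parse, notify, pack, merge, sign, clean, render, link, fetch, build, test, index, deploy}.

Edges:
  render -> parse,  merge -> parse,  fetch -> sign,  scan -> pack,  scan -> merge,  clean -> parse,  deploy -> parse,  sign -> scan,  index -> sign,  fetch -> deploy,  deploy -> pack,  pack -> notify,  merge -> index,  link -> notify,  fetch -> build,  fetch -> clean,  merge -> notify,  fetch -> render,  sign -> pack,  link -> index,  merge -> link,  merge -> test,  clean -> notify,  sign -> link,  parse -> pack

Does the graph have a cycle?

DFS with white/gray/black marking, starting from render:
render gray
  parse gray
    pack gray
      notify gray
      notify black
    pack black
  parse black
render black
scan gray
  scan→pack: pack black — skip
  merge gray
    merge→notify: notify black — skip
    index gray
      sign gray
        link gray
          link→notify: notify black — skip
          link→index: index is gray → back edge
Back edge found, so a cycle exists: index → sign → link → index.

Yes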